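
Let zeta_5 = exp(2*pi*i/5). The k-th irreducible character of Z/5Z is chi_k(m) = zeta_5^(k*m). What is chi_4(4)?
chi_4(4) = zeta_5^16 = exp(2*I*pi/5)

Reasoning: chi_4(4) = zeta_5^(4*4) = zeta_5^16. Since zeta_5^5 = 1, this equals zeta_5^1 = exp(2*pi*i*1/5) = exp(2*I*pi/5).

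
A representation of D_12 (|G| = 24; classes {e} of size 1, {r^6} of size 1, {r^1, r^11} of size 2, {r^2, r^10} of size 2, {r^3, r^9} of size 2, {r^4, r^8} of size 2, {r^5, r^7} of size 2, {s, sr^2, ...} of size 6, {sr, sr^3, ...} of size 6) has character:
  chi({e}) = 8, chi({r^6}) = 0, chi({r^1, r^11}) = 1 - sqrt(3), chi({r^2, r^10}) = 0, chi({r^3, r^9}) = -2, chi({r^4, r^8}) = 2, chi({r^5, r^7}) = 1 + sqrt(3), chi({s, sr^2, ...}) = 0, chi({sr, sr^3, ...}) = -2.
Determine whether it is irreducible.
Not irreducible (reducible): <chi, chi> = 5 > 1.

Explanation: <chi, chi> = (1/|G|) sum_C |C| * |chi(C)|^2 = (1/24)[1*|8|^2 + 1*|0|^2 + 2*|1 - sqrt(3)|^2 + 2*|0|^2 + 2*|-2|^2 + 2*|2|^2 + 2*|1 + sqrt(3)|^2 + 6*|0|^2 + 6*|-2|^2]
  = (1/24)[(64) + (0) + (8 - 4*sqrt(3)) + (0) + (8) + (8) + (4*sqrt(3) + 8) + (0) + (24)] = 120/24 = 5.
A character is irreducible iff <chi, chi> = 1, so this representation is reducible.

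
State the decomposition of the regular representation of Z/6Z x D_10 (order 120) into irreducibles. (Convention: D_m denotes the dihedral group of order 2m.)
Each irreducible V_i of dimension d_i appears with multiplicity d_i, i.e. rho_reg = (direct sum over all irreducibles V_i) d_i V_i. The irreducible dimensions for Z/6Z x D_10 are 1, 1, 1, 1, 1, 1, 1, 1, 1, 1, 1, 1, 1, 1, 1, 1, 1, 1, 1, 1, 1, 1, 1, 1, 2, 2, 2, 2, 2, 2, 2, 2, 2, 2, 2, 2, 2, 2, 2, 2, 2, 2, 2, 2, 2, 2, 2, 2: 24 irreducibles of dimension 1, each with multiplicity 1; 24 irreducibles of dimension 2, each with multiplicity 2. Total dimension 24*1*1 + 24*2*2 = 120 = |G|.

Working: General theorem: in the regular representation of a finite group G, each irreducible appears with multiplicity equal to its dimension. Check: dim(rho_reg) = sum d_i^2 = 1 + 1 + 1 + 1 + 1 + 1 + 1 + 1 + 1 + 1 + 1 + 1 + 1 + 1 + 1 + 1 + 1 + 1 + 1 + 1 + 1 + 1 + 1 + 1 + 4 + 4 + 4 + 4 + 4 + 4 + 4 + 4 + 4 + 4 + 4 + 4 + 4 + 4 + 4 + 4 + 4 + 4 + 4 + 4 + 4 + 4 + 4 + 4 = 120 = |G|.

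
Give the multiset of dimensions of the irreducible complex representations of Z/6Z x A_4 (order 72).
Dimensions: 1, 1, 1, 1, 1, 1, 1, 1, 1, 1, 1, 1, 1, 1, 1, 1, 1, 1, 3, 3, 3, 3, 3, 3

Derivation: There are 24 irreducibles (= number of conjugacy classes). Their dimensions d_i satisfy sum d_i^2 = |G| = 72: 1 + 1 + 1 + 1 + 1 + 1 + 1 + 1 + 1 + 1 + 1 + 1 + 1 + 1 + 1 + 1 + 1 + 1 + 9 + 9 + 9 + 9 + 9 + 9 = 72. (For the product with Z/6Z: each of the 6 1-dim characters of Z/6Z tensors with each irrep of A_4, giving 6 copies of each A_4-dimension.)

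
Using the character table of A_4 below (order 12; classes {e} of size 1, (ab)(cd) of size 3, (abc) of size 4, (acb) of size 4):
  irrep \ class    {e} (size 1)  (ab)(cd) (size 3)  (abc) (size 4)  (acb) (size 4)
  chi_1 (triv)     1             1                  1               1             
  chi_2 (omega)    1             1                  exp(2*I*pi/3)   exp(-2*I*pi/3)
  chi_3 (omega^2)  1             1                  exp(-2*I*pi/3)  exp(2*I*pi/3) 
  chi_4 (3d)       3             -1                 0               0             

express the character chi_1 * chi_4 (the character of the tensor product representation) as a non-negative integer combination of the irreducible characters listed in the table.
chi_1 tensor chi_4 = chi_4 (all other irreducibles have multiplicity 0).

Reasoning: The character of a tensor product is the pointwise product (chi_1 * chi_4)(C) = chi_1(C) * chi_4(C):
  {e}: (1)*(3), (ab)(cd): (1)*(-1), (abc): (1)*(0), (acb): (1)*(0)
so (chi_1 * chi_4) takes values
  {e} -> 3, (ab)(cd) -> -1, (abc) -> 0, (acb) -> 0.
Now take the inner product of this character with each irreducible chi from the table, <chi_1*chi_4, chi> = (1/12) sum_C |C| (chi_1*chi_4)(C) conj(chi(C)):
  <chi_1*chi_4, chi_1> = (1/12)[1*(3)*conj(1) + 3*(-1)*conj(1) + 4*(0)*conj(1) + 4*(0)*conj(1)]
      = (1/12)[(3) + (-3) + (0) + (0)] = 0/12 = 0
  <chi_1*chi_4, chi_2> = (1/12)[1*(3)*conj(1) + 3*(-1)*conj(1) + 4*(0)*conj(exp(2*I*pi/3)) + 4*(0)*conj(exp(-2*I*pi/3))]
      = (1/12)[(3) + (-3) + (0) + (0)] = 0/12 = 0
  <chi_1*chi_4, chi_3> = (1/12)[1*(3)*conj(1) + 3*(-1)*conj(1) + 4*(0)*conj(exp(-2*I*pi/3)) + 4*(0)*conj(exp(2*I*pi/3))]
      = (1/12)[(3) + (-3) + (0) + (0)] = 0/12 = 0
  <chi_1*chi_4, chi_4> = (1/12)[1*(3)*conj(3) + 3*(-1)*conj(-1) + 4*(0)*conj(0) + 4*(0)*conj(0)]
      = (1/12)[(9) + (3) + (0) + (0)] = 12/12 = 1
(Exp terms are combined using exp(i*s)*conj(exp(i*t)) = exp(i*(s-t)), and sums of them are collapsed using the identity that for every m > 1 the m distinct m-th roots of unity sum to 0, e.g. 1 + exp(2*I*pi/3) + exp(-2*I*pi/3) = 0.)
Hence the multiplicities are chi_4: 1. Dimension check: dim(chi_1)*dim(chi_4) = 1*3 = 3 and sum (mult * dim) = 1*3 = 3.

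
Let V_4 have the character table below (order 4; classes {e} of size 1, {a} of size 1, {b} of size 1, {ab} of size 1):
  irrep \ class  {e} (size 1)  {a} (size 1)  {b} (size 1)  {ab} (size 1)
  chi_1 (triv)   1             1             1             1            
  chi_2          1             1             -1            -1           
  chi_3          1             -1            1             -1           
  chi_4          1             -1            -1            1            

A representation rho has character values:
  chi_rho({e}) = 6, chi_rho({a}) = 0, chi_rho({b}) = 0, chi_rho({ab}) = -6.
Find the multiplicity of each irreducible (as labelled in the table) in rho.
Multiplicities: chi_1: 0, chi_2: 3, chi_3: 3, chi_4: 0.

Argument: Use <chi_rho, chi> = (1/|G|) sum_C |C| * chi_rho(C) * conj(chi(C)) with |G| = 4 for each irreducible chi in the table:
  <chi_rho, chi_1> = (1/4)[1*(6)*conj(1) + 1*(0)*conj(1) + 1*(0)*conj(1) + 1*(-6)*conj(1)]
      = (1/4)[(6) + (0) + (0) + (-6)] = 0/4 = 0
  <chi_rho, chi_2> = (1/4)[1*(6)*conj(1) + 1*(0)*conj(1) + 1*(0)*conj(-1) + 1*(-6)*conj(-1)]
      = (1/4)[(6) + (0) + (0) + (6)] = 12/4 = 3
  <chi_rho, chi_3> = (1/4)[1*(6)*conj(1) + 1*(0)*conj(-1) + 1*(0)*conj(1) + 1*(-6)*conj(-1)]
      = (1/4)[(6) + (0) + (0) + (6)] = 12/4 = 3
  <chi_rho, chi_4> = (1/4)[1*(6)*conj(1) + 1*(0)*conj(-1) + 1*(0)*conj(-1) + 1*(-6)*conj(1)]
      = (1/4)[(6) + (0) + (0) + (-6)] = 0/4 = 0
Dimension check: dim(rho) = sum (mult * dim) = 0*1 + 3*1 + 3*1 + 0*1 = 6 = chi_rho(e) = 6.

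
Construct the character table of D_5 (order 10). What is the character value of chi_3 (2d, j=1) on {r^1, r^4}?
Conjugacy classes: {e} of size 1, {r^1, r^4} of size 2, {r^2, r^3} of size 2, {s, sr, ..., sr^4} of size 5.
Character table:
  irrep \ class              {e} (size 1)  {r^1, r^4} (size 2)  {r^2, r^3} (size 2)  {s, sr, ..., sr^4} (size 5)
  chi_1 (triv)               1             1                    1                    1                          
  chi_2 (sign: r->1, s->-1)  1             1                    1                    -1                         
  chi_3 (2d, j=1)            2             -1/2 + sqrt(5)/2     -sqrt(5)/2 - 1/2     0                          
  chi_4 (2d, j=2)            2             -sqrt(5)/2 - 1/2     -1/2 + sqrt(5)/2     0                          

Spot check: chi_3 (2d, j=1) on {r^1, r^4} = -1/2 + sqrt(5)/2.

Reasoning: D_5 has order 2*5 = 10 with 4 conjugacy classes, hence 4 irreducibles. Sum of squared dims 1 + 1 + 4 + 4 = 10 = |G|. Linear characters come from the abelianisation; the 2-dimensional irreps have character r^k -> 2*cos(2*pi*j*k/5), reflections -> 0.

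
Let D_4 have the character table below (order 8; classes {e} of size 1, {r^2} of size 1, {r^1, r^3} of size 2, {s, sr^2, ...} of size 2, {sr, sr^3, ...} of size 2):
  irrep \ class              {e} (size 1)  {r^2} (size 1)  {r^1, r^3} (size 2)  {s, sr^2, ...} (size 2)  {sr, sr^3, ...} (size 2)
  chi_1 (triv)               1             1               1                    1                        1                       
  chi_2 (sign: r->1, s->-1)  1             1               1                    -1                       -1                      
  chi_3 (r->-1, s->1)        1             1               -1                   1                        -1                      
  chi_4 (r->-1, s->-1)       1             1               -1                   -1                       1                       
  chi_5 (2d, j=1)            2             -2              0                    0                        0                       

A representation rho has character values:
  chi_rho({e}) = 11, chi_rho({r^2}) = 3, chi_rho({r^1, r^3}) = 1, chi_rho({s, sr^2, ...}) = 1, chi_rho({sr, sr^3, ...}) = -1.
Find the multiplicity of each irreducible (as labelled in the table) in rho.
Multiplicities: chi_1: 2, chi_2: 2, chi_3: 2, chi_4: 1, chi_5: 2.

Argument: Use <chi_rho, chi> = (1/|G|) sum_C |C| * chi_rho(C) * conj(chi(C)) with |G| = 8 for each irreducible chi in the table:
  <chi_rho, chi_1> = (1/8)[1*(11)*conj(1) + 1*(3)*conj(1) + 2*(1)*conj(1) + 2*(1)*conj(1) + 2*(-1)*conj(1)]
      = (1/8)[(11) + (3) + (2) + (2) + (-2)] = 16/8 = 2
  <chi_rho, chi_2> = (1/8)[1*(11)*conj(1) + 1*(3)*conj(1) + 2*(1)*conj(1) + 2*(1)*conj(-1) + 2*(-1)*conj(-1)]
      = (1/8)[(11) + (3) + (2) + (-2) + (2)] = 16/8 = 2
  <chi_rho, chi_3> = (1/8)[1*(11)*conj(1) + 1*(3)*conj(1) + 2*(1)*conj(-1) + 2*(1)*conj(1) + 2*(-1)*conj(-1)]
      = (1/8)[(11) + (3) + (-2) + (2) + (2)] = 16/8 = 2
  <chi_rho, chi_4> = (1/8)[1*(11)*conj(1) + 1*(3)*conj(1) + 2*(1)*conj(-1) + 2*(1)*conj(-1) + 2*(-1)*conj(1)]
      = (1/8)[(11) + (3) + (-2) + (-2) + (-2)] = 8/8 = 1
  <chi_rho, chi_5> = (1/8)[1*(11)*conj(2) + 1*(3)*conj(-2) + 2*(1)*conj(0) + 2*(1)*conj(0) + 2*(-1)*conj(0)]
      = (1/8)[(22) + (-6) + (0) + (0) + (0)] = 16/8 = 2
Dimension check: dim(rho) = sum (mult * dim) = 2*1 + 2*1 + 2*1 + 1*1 + 2*2 = 11 = chi_rho(e) = 11.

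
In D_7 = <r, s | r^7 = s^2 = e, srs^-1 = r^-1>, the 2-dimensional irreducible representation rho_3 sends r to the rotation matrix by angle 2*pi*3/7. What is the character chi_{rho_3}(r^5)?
chi_{rho_3}(r^5) = 2*cos(2*pi*3*5/7) = 2*cos(30*pi/7)

Reasoning: rho_3(r^5) is rotation by angle 2*pi*3*5/7, whose trace is 2*cos(2*pi*3*5/7) = 2*cos(30*pi/7).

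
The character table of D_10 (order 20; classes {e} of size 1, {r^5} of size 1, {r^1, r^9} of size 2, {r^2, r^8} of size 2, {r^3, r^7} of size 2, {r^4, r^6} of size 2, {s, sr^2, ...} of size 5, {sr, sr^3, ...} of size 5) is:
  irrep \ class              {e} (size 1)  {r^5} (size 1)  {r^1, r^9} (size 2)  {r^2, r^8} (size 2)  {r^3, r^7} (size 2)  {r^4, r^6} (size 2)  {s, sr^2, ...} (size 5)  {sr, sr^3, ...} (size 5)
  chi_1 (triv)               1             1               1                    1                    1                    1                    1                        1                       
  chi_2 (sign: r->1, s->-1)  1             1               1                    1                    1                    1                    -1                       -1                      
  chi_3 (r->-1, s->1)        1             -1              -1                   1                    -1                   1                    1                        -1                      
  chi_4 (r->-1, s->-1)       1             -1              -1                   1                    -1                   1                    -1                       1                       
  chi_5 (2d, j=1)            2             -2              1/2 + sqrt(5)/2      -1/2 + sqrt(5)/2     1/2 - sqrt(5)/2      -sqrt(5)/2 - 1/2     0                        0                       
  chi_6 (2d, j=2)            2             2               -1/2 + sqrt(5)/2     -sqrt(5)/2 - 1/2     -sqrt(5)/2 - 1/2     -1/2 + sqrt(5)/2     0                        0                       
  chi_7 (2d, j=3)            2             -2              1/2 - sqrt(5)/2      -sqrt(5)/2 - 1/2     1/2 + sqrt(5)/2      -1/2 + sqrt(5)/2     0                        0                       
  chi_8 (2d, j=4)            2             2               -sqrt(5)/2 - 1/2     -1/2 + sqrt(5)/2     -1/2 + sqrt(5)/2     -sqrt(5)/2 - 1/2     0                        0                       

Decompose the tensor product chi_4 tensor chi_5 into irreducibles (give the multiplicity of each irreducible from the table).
chi_4 tensor chi_5 = chi_8 (all other irreducibles have multiplicity 0).

Reasoning: The character of a tensor product is the pointwise product (chi_4 * chi_5)(C) = chi_4(C) * chi_5(C):
  {e}: (1)*(2), {r^5}: (-1)*(-2), {r^1, r^9}: (-1)*(1/2 + sqrt(5)/2), {r^2, r^8}: (1)*(-1/2 + sqrt(5)/2), {r^3, r^7}: (-1)*(1/2 - sqrt(5)/2), {r^4, r^6}: (1)*(-sqrt(5)/2 - 1/2), {s, sr^2, ...}: (-1)*(0), {sr, sr^3, ...}: (1)*(0)
so (chi_4 * chi_5) takes values
  {e} -> 2, {r^5} -> 2, {r^1, r^9} -> -sqrt(5)/2 - 1/2, {r^2, r^8} -> -1/2 + sqrt(5)/2, {r^3, r^7} -> -1/2 + sqrt(5)/2, {r^4, r^6} -> -sqrt(5)/2 - 1/2, {s, sr^2, ...} -> 0, {sr, sr^3, ...} -> 0.
Now take the inner product of this character with each irreducible chi from the table, <chi_4*chi_5, chi> = (1/20) sum_C |C| (chi_4*chi_5)(C) conj(chi(C)):
  <chi_4*chi_5, chi_1> = (1/20)[1*(2)*conj(1) + 1*(2)*conj(1) + 2*(-sqrt(5)/2 - 1/2)*conj(1) + 2*(-1/2 + sqrt(5)/2)*conj(1) + 2*(-1/2 + sqrt(5)/2)*conj(1) + 2*(-sqrt(5)/2 - 1/2)*conj(1) + 5*(0)*conj(1) + 5*(0)*conj(1)]
      = (1/20)[(2) + (2) + (-sqrt(5) - 1) + (-1 + sqrt(5)) + (-1 + sqrt(5)) + (-sqrt(5) - 1) + (0) + (0)] = 0/20 = 0
  <chi_4*chi_5, chi_2> = (1/20)[1*(2)*conj(1) + 1*(2)*conj(1) + 2*(-sqrt(5)/2 - 1/2)*conj(1) + 2*(-1/2 + sqrt(5)/2)*conj(1) + 2*(-1/2 + sqrt(5)/2)*conj(1) + 2*(-sqrt(5)/2 - 1/2)*conj(1) + 5*(0)*conj(-1) + 5*(0)*conj(-1)]
      = (1/20)[(2) + (2) + (-sqrt(5) - 1) + (-1 + sqrt(5)) + (-1 + sqrt(5)) + (-sqrt(5) - 1) + (0) + (0)] = 0/20 = 0
  <chi_4*chi_5, chi_3> = (1/20)[1*(2)*conj(1) + 1*(2)*conj(-1) + 2*(-sqrt(5)/2 - 1/2)*conj(-1) + 2*(-1/2 + sqrt(5)/2)*conj(1) + 2*(-1/2 + sqrt(5)/2)*conj(-1) + 2*(-sqrt(5)/2 - 1/2)*conj(1) + 5*(0)*conj(1) + 5*(0)*conj(-1)]
      = (1/20)[(2) + (-2) + (1 + sqrt(5)) + (-1 + sqrt(5)) + (1 - sqrt(5)) + (-sqrt(5) - 1) + (0) + (0)] = 0/20 = 0
  <chi_4*chi_5, chi_4> = (1/20)[1*(2)*conj(1) + 1*(2)*conj(-1) + 2*(-sqrt(5)/2 - 1/2)*conj(-1) + 2*(-1/2 + sqrt(5)/2)*conj(1) + 2*(-1/2 + sqrt(5)/2)*conj(-1) + 2*(-sqrt(5)/2 - 1/2)*conj(1) + 5*(0)*conj(-1) + 5*(0)*conj(1)]
      = (1/20)[(2) + (-2) + (1 + sqrt(5)) + (-1 + sqrt(5)) + (1 - sqrt(5)) + (-sqrt(5) - 1) + (0) + (0)] = 0/20 = 0
  <chi_4*chi_5, chi_5> = (1/20)[1*(2)*conj(2) + 1*(2)*conj(-2) + 2*(-sqrt(5)/2 - 1/2)*conj(1/2 + sqrt(5)/2) + 2*(-1/2 + sqrt(5)/2)*conj(-1/2 + sqrt(5)/2) + 2*(-1/2 + sqrt(5)/2)*conj(1/2 - sqrt(5)/2) + 2*(-sqrt(5)/2 - 1/2)*conj(-sqrt(5)/2 - 1/2) + 5*(0)*conj(0) + 5*(0)*conj(0)]
      = (1/20)[(4) + (-4) + (-3 - sqrt(5)) + (3 - sqrt(5)) + (-3 + sqrt(5)) + (sqrt(5) + 3) + (0) + (0)] = 0/20 = 0
  <chi_4*chi_5, chi_6> = (1/20)[1*(2)*conj(2) + 1*(2)*conj(2) + 2*(-sqrt(5)/2 - 1/2)*conj(-1/2 + sqrt(5)/2) + 2*(-1/2 + sqrt(5)/2)*conj(-sqrt(5)/2 - 1/2) + 2*(-1/2 + sqrt(5)/2)*conj(-sqrt(5)/2 - 1/2) + 2*(-sqrt(5)/2 - 1/2)*conj(-1/2 + sqrt(5)/2) + 5*(0)*conj(0) + 5*(0)*conj(0)]
      = (1/20)[(4) + (4) + (-2) + (-2) + (-2) + (-2) + (0) + (0)] = 0/20 = 0
  <chi_4*chi_5, chi_7> = (1/20)[1*(2)*conj(2) + 1*(2)*conj(-2) + 2*(-sqrt(5)/2 - 1/2)*conj(1/2 - sqrt(5)/2) + 2*(-1/2 + sqrt(5)/2)*conj(-sqrt(5)/2 - 1/2) + 2*(-1/2 + sqrt(5)/2)*conj(1/2 + sqrt(5)/2) + 2*(-sqrt(5)/2 - 1/2)*conj(-1/2 + sqrt(5)/2) + 5*(0)*conj(0) + 5*(0)*conj(0)]
      = (1/20)[(4) + (-4) + (2) + (-2) + (2) + (-2) + (0) + (0)] = 0/20 = 0
  <chi_4*chi_5, chi_8> = (1/20)[1*(2)*conj(2) + 1*(2)*conj(2) + 2*(-sqrt(5)/2 - 1/2)*conj(-sqrt(5)/2 - 1/2) + 2*(-1/2 + sqrt(5)/2)*conj(-1/2 + sqrt(5)/2) + 2*(-1/2 + sqrt(5)/2)*conj(-1/2 + sqrt(5)/2) + 2*(-sqrt(5)/2 - 1/2)*conj(-sqrt(5)/2 - 1/2) + 5*(0)*conj(0) + 5*(0)*conj(0)]
      = (1/20)[(4) + (4) + (sqrt(5) + 3) + (3 - sqrt(5)) + (3 - sqrt(5)) + (sqrt(5) + 3) + (0) + (0)] = 20/20 = 1
Hence the multiplicities are chi_8: 1. Dimension check: dim(chi_4)*dim(chi_5) = 1*2 = 2 and sum (mult * dim) = 1*2 = 2.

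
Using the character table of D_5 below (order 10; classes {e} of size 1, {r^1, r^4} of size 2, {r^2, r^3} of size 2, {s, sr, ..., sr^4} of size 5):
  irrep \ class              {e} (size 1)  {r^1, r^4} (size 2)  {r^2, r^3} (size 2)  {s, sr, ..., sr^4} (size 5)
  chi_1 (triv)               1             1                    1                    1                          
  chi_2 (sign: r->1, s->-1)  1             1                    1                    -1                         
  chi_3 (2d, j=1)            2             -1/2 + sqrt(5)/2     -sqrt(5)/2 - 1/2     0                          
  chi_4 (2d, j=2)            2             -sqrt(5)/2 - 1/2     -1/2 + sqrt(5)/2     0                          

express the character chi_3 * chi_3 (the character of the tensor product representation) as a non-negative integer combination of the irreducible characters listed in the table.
chi_3 tensor chi_3 = chi_1 + chi_2 + chi_4 (all other irreducibles have multiplicity 0).

Argument: The character of a tensor product is the pointwise product (chi_3 * chi_3)(C) = chi_3(C) * chi_3(C):
  {e}: (2)*(2), {r^1, r^4}: (-1/2 + sqrt(5)/2)*(-1/2 + sqrt(5)/2), {r^2, r^3}: (-sqrt(5)/2 - 1/2)*(-sqrt(5)/2 - 1/2), {s, sr, ..., sr^4}: (0)*(0)
so (chi_3 * chi_3) takes values
  {e} -> 4, {r^1, r^4} -> 3/2 - sqrt(5)/2, {r^2, r^3} -> sqrt(5)/2 + 3/2, {s, sr, ..., sr^4} -> 0.
Now take the inner product of this character with each irreducible chi from the table, <chi_3*chi_3, chi> = (1/10) sum_C |C| (chi_3*chi_3)(C) conj(chi(C)):
  <chi_3*chi_3, chi_1> = (1/10)[1*(4)*conj(1) + 2*(3/2 - sqrt(5)/2)*conj(1) + 2*(sqrt(5)/2 + 3/2)*conj(1) + 5*(0)*conj(1)]
      = (1/10)[(4) + (3 - sqrt(5)) + (sqrt(5) + 3) + (0)] = 10/10 = 1
  <chi_3*chi_3, chi_2> = (1/10)[1*(4)*conj(1) + 2*(3/2 - sqrt(5)/2)*conj(1) + 2*(sqrt(5)/2 + 3/2)*conj(1) + 5*(0)*conj(-1)]
      = (1/10)[(4) + (3 - sqrt(5)) + (sqrt(5) + 3) + (0)] = 10/10 = 1
  <chi_3*chi_3, chi_3> = (1/10)[1*(4)*conj(2) + 2*(3/2 - sqrt(5)/2)*conj(-1/2 + sqrt(5)/2) + 2*(sqrt(5)/2 + 3/2)*conj(-sqrt(5)/2 - 1/2) + 5*(0)*conj(0)]
      = (1/10)[(8) + (-4 + 2*sqrt(5)) + (-2*sqrt(5) - 4) + (0)] = 0/10 = 0
  <chi_3*chi_3, chi_4> = (1/10)[1*(4)*conj(2) + 2*(3/2 - sqrt(5)/2)*conj(-sqrt(5)/2 - 1/2) + 2*(sqrt(5)/2 + 3/2)*conj(-1/2 + sqrt(5)/2) + 5*(0)*conj(0)]
      = (1/10)[(8) + (1 - sqrt(5)) + (1 + sqrt(5)) + (0)] = 10/10 = 1
Hence the multiplicities are chi_1: 1, chi_2: 1, chi_4: 1. Dimension check: dim(chi_3)*dim(chi_3) = 2*2 = 4 and sum (mult * dim) = 1*1 + 1*1 + 1*2 = 4.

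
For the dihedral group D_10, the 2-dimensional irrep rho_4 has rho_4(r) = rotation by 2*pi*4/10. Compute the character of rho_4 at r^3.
chi_{rho_4}(r^3) = 2*cos(2*pi*4*3/10) = -1/2 + sqrt(5)/2

Proof sketch: rho_4(r^3) is rotation by angle 2*pi*4*3/10, whose trace is 2*cos(2*pi*4*3/10) = -1/2 + sqrt(5)/2.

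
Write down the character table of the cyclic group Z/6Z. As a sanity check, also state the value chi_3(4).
Character table of Z/6Z (irreps indexed chi_0,...,chi_5 with chi_k(m) = zeta_6^(k*m), zeta_6 = exp(2*pi*i/6)):
  irrep \ class  {0} (size 1)  {1} (size 1)    {2} (size 1)    {3} (size 1)  {4} (size 1)    {5} (size 1)  
  chi_0          1             1               1               1             1               1             
  chi_1          1             exp(I*pi/3)     exp(2*I*pi/3)   -1            exp(-2*I*pi/3)  exp(-I*pi/3)  
  chi_2          1             exp(2*I*pi/3)   exp(-2*I*pi/3)  1             exp(2*I*pi/3)   exp(-2*I*pi/3)
  chi_3          1             -1              1               -1            1               -1            
  chi_4          1             exp(-2*I*pi/3)  exp(2*I*pi/3)   1             exp(-2*I*pi/3)  exp(2*I*pi/3) 
  chi_5          1             exp(-I*pi/3)    exp(-2*I*pi/3)  -1            exp(2*I*pi/3)   exp(I*pi/3)   

Spot check: chi_3(4) = zeta_6^(3*4) = zeta_6^12 = 1.

Argument: Z/6Z is abelian, so all 6 irreducible complex representations are 1-dimensional. They are given by chi_k(m) = zeta_6^(k*m) for k = 0,...,5. Row orthogonality: sum_m chi_k(m) conj(chi_l(m)) = 6 * [k = l].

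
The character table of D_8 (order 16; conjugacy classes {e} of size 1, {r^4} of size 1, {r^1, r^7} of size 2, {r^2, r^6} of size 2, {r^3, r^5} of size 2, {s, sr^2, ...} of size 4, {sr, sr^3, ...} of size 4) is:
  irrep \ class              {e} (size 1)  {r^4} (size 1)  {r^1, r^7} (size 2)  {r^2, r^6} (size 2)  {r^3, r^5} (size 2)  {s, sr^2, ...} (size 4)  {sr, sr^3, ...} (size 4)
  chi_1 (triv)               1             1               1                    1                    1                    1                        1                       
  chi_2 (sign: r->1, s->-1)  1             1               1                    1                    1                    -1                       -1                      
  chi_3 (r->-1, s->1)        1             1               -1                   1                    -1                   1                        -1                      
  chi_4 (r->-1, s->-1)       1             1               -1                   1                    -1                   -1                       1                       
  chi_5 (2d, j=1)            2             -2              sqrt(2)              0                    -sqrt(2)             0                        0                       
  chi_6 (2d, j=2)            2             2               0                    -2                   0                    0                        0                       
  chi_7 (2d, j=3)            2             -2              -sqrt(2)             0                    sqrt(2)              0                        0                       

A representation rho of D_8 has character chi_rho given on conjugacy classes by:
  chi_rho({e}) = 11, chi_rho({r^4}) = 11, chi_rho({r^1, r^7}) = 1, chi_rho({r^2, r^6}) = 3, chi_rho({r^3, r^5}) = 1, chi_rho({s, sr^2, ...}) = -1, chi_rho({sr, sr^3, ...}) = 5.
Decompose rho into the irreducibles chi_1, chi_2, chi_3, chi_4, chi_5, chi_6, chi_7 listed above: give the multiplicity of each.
Multiplicities: chi_1: 3, chi_2: 1, chi_3: 0, chi_4: 3, chi_5: 0, chi_6: 2, chi_7: 0.

Justification: Use <chi_rho, chi> = (1/|G|) sum_C |C| * chi_rho(C) * conj(chi(C)) with |G| = 16 for each irreducible chi in the table:
  <chi_rho, chi_1> = (1/16)[1*(11)*conj(1) + 1*(11)*conj(1) + 2*(1)*conj(1) + 2*(3)*conj(1) + 2*(1)*conj(1) + 4*(-1)*conj(1) + 4*(5)*conj(1)]
      = (1/16)[(11) + (11) + (2) + (6) + (2) + (-4) + (20)] = 48/16 = 3
  <chi_rho, chi_2> = (1/16)[1*(11)*conj(1) + 1*(11)*conj(1) + 2*(1)*conj(1) + 2*(3)*conj(1) + 2*(1)*conj(1) + 4*(-1)*conj(-1) + 4*(5)*conj(-1)]
      = (1/16)[(11) + (11) + (2) + (6) + (2) + (4) + (-20)] = 16/16 = 1
  <chi_rho, chi_3> = (1/16)[1*(11)*conj(1) + 1*(11)*conj(1) + 2*(1)*conj(-1) + 2*(3)*conj(1) + 2*(1)*conj(-1) + 4*(-1)*conj(1) + 4*(5)*conj(-1)]
      = (1/16)[(11) + (11) + (-2) + (6) + (-2) + (-4) + (-20)] = 0/16 = 0
  <chi_rho, chi_4> = (1/16)[1*(11)*conj(1) + 1*(11)*conj(1) + 2*(1)*conj(-1) + 2*(3)*conj(1) + 2*(1)*conj(-1) + 4*(-1)*conj(-1) + 4*(5)*conj(1)]
      = (1/16)[(11) + (11) + (-2) + (6) + (-2) + (4) + (20)] = 48/16 = 3
  <chi_rho, chi_5> = (1/16)[1*(11)*conj(2) + 1*(11)*conj(-2) + 2*(1)*conj(sqrt(2)) + 2*(3)*conj(0) + 2*(1)*conj(-sqrt(2)) + 4*(-1)*conj(0) + 4*(5)*conj(0)]
      = (1/16)[(22) + (-22) + (2*sqrt(2)) + (0) + (-2*sqrt(2)) + (0) + (0)] = 0/16 = 0
  <chi_rho, chi_6> = (1/16)[1*(11)*conj(2) + 1*(11)*conj(2) + 2*(1)*conj(0) + 2*(3)*conj(-2) + 2*(1)*conj(0) + 4*(-1)*conj(0) + 4*(5)*conj(0)]
      = (1/16)[(22) + (22) + (0) + (-12) + (0) + (0) + (0)] = 32/16 = 2
  <chi_rho, chi_7> = (1/16)[1*(11)*conj(2) + 1*(11)*conj(-2) + 2*(1)*conj(-sqrt(2)) + 2*(3)*conj(0) + 2*(1)*conj(sqrt(2)) + 4*(-1)*conj(0) + 4*(5)*conj(0)]
      = (1/16)[(22) + (-22) + (-2*sqrt(2)) + (0) + (2*sqrt(2)) + (0) + (0)] = 0/16 = 0
Dimension check: dim(rho) = sum (mult * dim) = 3*1 + 1*1 + 0*1 + 3*1 + 0*2 + 2*2 + 0*2 = 11 = chi_rho(e) = 11.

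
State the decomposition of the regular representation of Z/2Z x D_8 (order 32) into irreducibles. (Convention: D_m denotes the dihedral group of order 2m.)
Each irreducible V_i of dimension d_i appears with multiplicity d_i, i.e. rho_reg = (direct sum over all irreducibles V_i) d_i V_i. The irreducible dimensions for Z/2Z x D_8 are 1, 1, 1, 1, 1, 1, 1, 1, 2, 2, 2, 2, 2, 2: 8 irreducibles of dimension 1, each with multiplicity 1; 6 irreducibles of dimension 2, each with multiplicity 2. Total dimension 8*1*1 + 6*2*2 = 32 = |G|.

Details: General theorem: in the regular representation of a finite group G, each irreducible appears with multiplicity equal to its dimension. Check: dim(rho_reg) = sum d_i^2 = 1 + 1 + 1 + 1 + 1 + 1 + 1 + 1 + 4 + 4 + 4 + 4 + 4 + 4 = 32 = |G|.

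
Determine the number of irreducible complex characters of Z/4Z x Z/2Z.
8

Explanation: The number of irreducible complex representations of a finite group equals its number of conjugacy classes. Z/4Z x Z/2Z is abelian of order 8, so every element is its own conjugacy class: 8 classes, so Z/4Z x Z/2Z (order 8) has exactly 8 irreducible complex representations.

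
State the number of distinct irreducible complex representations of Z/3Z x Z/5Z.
15

Proof sketch: The number of irreducible complex representations of a finite group equals its number of conjugacy classes. Z/3Z x Z/5Z is abelian of order 15, so every element is its own conjugacy class: 15 classes, so Z/3Z x Z/5Z (order 15) has exactly 15 irreducible complex representations.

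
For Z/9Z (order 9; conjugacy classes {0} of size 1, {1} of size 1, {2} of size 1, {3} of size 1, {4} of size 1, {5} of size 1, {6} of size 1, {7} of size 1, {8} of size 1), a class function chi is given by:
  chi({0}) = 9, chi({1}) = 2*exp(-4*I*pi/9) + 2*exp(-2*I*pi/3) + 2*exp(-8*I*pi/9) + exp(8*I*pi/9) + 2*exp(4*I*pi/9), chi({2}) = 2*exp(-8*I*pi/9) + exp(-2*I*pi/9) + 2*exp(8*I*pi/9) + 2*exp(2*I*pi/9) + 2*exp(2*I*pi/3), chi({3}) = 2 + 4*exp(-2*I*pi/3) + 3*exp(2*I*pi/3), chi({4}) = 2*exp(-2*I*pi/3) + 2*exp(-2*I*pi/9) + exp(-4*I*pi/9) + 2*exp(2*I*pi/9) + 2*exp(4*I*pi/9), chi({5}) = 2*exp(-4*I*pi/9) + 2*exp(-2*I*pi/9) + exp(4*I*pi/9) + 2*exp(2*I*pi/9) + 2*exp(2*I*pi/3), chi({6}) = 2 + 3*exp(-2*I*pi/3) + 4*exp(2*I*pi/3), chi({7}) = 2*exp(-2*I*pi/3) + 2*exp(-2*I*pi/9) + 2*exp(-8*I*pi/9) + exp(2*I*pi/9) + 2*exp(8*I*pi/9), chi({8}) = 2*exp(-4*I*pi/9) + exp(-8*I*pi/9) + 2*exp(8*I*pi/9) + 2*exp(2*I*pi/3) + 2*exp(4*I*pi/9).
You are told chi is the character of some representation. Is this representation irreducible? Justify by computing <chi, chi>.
Not irreducible (reducible): <chi, chi> = 17 > 1.

Solution. <chi, chi> = (1/|G|) sum_C |C| * |chi(C)|^2 = (1/9)[1*|9|^2 + 1*|2*exp(-4*I*pi/9) + 2*exp(-2*I*pi/3) + 2*exp(-8*I*pi/9) + exp(8*I*pi/9) + 2*exp(4*I*pi/9)|^2 + 1*|2*exp(-8*I*pi/9) + exp(-2*I*pi/9) + 2*exp(8*I*pi/9) + 2*exp(2*I*pi/9) + 2*exp(2*I*pi/3)|^2 + 1*|2 + 4*exp(-2*I*pi/3) + 3*exp(2*I*pi/3)|^2 + 1*|2*exp(-2*I*pi/3) + 2*exp(-2*I*pi/9) + exp(-4*I*pi/9) + 2*exp(2*I*pi/9) + 2*exp(4*I*pi/9)|^2 + 1*|2*exp(-4*I*pi/9) + 2*exp(-2*I*pi/9) + exp(4*I*pi/9) + 2*exp(2*I*pi/9) + 2*exp(2*I*pi/3)|^2 + 1*|2 + 3*exp(-2*I*pi/3) + 4*exp(2*I*pi/3)|^2 + 1*|2*exp(-2*I*pi/3) + 2*exp(-2*I*pi/9) + 2*exp(-8*I*pi/9) + exp(2*I*pi/9) + 2*exp(8*I*pi/9)|^2 + 1*|2*exp(-4*I*pi/9) + exp(-8*I*pi/9) + 2*exp(8*I*pi/9) + 2*exp(2*I*pi/3) + 2*exp(4*I*pi/9)|^2]
  = (1/9)[(81) + (17 + 8*exp(-4*I*pi/9) + 10*exp(-2*I*pi/9) + 6*exp(-2*I*pi/3) + 8*exp(-8*I*pi/9) + 8*exp(8*I*pi/9) + 6*exp(2*I*pi/3) + 10*exp(2*I*pi/9) + 8*exp(4*I*pi/9)) + (17 + 10*exp(-4*I*pi/9) + 6*exp(-2*I*pi/3) + 8*exp(-2*I*pi/9) + 8*exp(-8*I*pi/9) + 8*exp(8*I*pi/9) + 8*exp(2*I*pi/9) + 6*exp(2*I*pi/3) + 10*exp(4*I*pi/9)) + (3) + (17 + 8*exp(-4*I*pi/9) + 6*exp(-2*I*pi/3) + 8*exp(-2*I*pi/9) + 10*exp(-8*I*pi/9) + 10*exp(8*I*pi/9) + 8*exp(2*I*pi/9) + 6*exp(2*I*pi/3) + 8*exp(4*I*pi/9)) + (17 + 8*exp(-4*I*pi/9) + 6*exp(-2*I*pi/3) + 8*exp(-2*I*pi/9) + 10*exp(-8*I*pi/9) + 10*exp(8*I*pi/9) + 8*exp(2*I*pi/9) + 6*exp(2*I*pi/3) + 8*exp(4*I*pi/9)) + (3) + (17 + 10*exp(-4*I*pi/9) + 6*exp(-2*I*pi/3) + 8*exp(-2*I*pi/9) + 8*exp(-8*I*pi/9) + 8*exp(8*I*pi/9) + 8*exp(2*I*pi/9) + 6*exp(2*I*pi/3) + 10*exp(4*I*pi/9)) + (17 + 8*exp(-4*I*pi/9) + 10*exp(-2*I*pi/9) + 6*exp(-2*I*pi/3) + 8*exp(-8*I*pi/9) + 8*exp(8*I*pi/9) + 6*exp(2*I*pi/3) + 10*exp(2*I*pi/9) + 8*exp(4*I*pi/9))] = 153/9 = 17.
(Exp terms are combined using exp(i*s)*conj(exp(i*t)) = exp(i*(s-t)), and sums of them are collapsed using the identity that for every m > 1 the m distinct m-th roots of unity sum to 0, e.g. 1 + exp(2*I*pi/3) + exp(-2*I*pi/3) = 0.)
A character is irreducible iff <chi, chi> = 1, so this representation is reducible.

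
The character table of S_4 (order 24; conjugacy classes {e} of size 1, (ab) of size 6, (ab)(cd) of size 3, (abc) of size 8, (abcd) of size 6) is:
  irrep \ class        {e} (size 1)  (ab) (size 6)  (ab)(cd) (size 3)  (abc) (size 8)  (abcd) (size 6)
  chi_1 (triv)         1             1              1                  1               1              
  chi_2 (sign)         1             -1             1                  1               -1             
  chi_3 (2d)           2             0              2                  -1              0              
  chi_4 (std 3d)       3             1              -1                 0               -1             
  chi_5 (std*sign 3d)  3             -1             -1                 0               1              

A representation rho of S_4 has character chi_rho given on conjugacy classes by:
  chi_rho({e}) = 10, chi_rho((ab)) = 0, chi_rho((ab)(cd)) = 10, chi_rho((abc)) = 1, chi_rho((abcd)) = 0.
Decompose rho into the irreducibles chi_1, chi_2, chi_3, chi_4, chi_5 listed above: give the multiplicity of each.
Multiplicities: chi_1: 2, chi_2: 2, chi_3: 3, chi_4: 0, chi_5: 0.

Use <chi_rho, chi> = (1/|G|) sum_C |C| * chi_rho(C) * conj(chi(C)) with |G| = 24 for each irreducible chi in the table:
  <chi_rho, chi_1> = (1/24)[1*(10)*conj(1) + 6*(0)*conj(1) + 3*(10)*conj(1) + 8*(1)*conj(1) + 6*(0)*conj(1)]
      = (1/24)[(10) + (0) + (30) + (8) + (0)] = 48/24 = 2
  <chi_rho, chi_2> = (1/24)[1*(10)*conj(1) + 6*(0)*conj(-1) + 3*(10)*conj(1) + 8*(1)*conj(1) + 6*(0)*conj(-1)]
      = (1/24)[(10) + (0) + (30) + (8) + (0)] = 48/24 = 2
  <chi_rho, chi_3> = (1/24)[1*(10)*conj(2) + 6*(0)*conj(0) + 3*(10)*conj(2) + 8*(1)*conj(-1) + 6*(0)*conj(0)]
      = (1/24)[(20) + (0) + (60) + (-8) + (0)] = 72/24 = 3
  <chi_rho, chi_4> = (1/24)[1*(10)*conj(3) + 6*(0)*conj(1) + 3*(10)*conj(-1) + 8*(1)*conj(0) + 6*(0)*conj(-1)]
      = (1/24)[(30) + (0) + (-30) + (0) + (0)] = 0/24 = 0
  <chi_rho, chi_5> = (1/24)[1*(10)*conj(3) + 6*(0)*conj(-1) + 3*(10)*conj(-1) + 8*(1)*conj(0) + 6*(0)*conj(1)]
      = (1/24)[(30) + (0) + (-30) + (0) + (0)] = 0/24 = 0
Dimension check: dim(rho) = sum (mult * dim) = 2*1 + 2*1 + 3*2 + 0*3 + 0*3 = 10 = chi_rho(e) = 10.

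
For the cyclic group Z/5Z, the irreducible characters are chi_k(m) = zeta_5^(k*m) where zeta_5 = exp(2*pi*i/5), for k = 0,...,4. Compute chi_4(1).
chi_4(1) = zeta_5^4 = exp(-2*I*pi/5)

Details: chi_4(1) = zeta_5^(4*1) = zeta_5^4. Since zeta_5^5 = 1, this equals zeta_5^4 = exp(2*pi*i*4/5) = exp(-2*I*pi/5).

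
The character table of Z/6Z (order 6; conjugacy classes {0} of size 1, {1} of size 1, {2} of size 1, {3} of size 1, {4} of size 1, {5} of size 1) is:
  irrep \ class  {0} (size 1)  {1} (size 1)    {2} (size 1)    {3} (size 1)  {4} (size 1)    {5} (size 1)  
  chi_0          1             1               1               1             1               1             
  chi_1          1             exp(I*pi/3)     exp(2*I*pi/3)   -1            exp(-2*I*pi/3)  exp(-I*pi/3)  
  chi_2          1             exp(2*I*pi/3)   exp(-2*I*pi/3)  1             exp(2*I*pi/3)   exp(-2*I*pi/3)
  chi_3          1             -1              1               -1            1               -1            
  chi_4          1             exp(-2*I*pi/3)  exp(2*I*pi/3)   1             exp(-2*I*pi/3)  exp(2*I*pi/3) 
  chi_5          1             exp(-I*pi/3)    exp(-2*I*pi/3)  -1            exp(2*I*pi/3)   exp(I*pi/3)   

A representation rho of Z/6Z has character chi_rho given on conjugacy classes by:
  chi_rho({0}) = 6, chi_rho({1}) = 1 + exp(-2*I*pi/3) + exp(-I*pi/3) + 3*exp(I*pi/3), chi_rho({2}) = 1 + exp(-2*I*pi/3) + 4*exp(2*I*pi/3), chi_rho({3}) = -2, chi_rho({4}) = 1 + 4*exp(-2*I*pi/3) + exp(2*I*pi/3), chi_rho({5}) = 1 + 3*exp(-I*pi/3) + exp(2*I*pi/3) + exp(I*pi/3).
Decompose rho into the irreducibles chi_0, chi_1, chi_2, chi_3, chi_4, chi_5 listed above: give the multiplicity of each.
Multiplicities: chi_0: 1, chi_1: 3, chi_2: 0, chi_3: 0, chi_4: 1, chi_5: 1.

Argument: Use <chi_rho, chi> = (1/|G|) sum_C |C| * chi_rho(C) * conj(chi(C)) with |G| = 6 for each irreducible chi in the table:
  <chi_rho, chi_0> = (1/6)[1*(6)*conj(1) + 1*(1 + exp(-2*I*pi/3) + exp(-I*pi/3) + 3*exp(I*pi/3))*conj(1) + 1*(1 + exp(-2*I*pi/3) + 4*exp(2*I*pi/3))*conj(1) + 1*(-2)*conj(1) + 1*(1 + 4*exp(-2*I*pi/3) + exp(2*I*pi/3))*conj(1) + 1*(1 + 3*exp(-I*pi/3) + exp(2*I*pi/3) + exp(I*pi/3))*conj(1)]
      = (1/6)[(6) + (1 + exp(-2*I*pi/3) + exp(-I*pi/3) + 3*exp(I*pi/3)) + (1 + exp(-2*I*pi/3) + 4*exp(2*I*pi/3)) + (-2) + (1 + 4*exp(-2*I*pi/3) + exp(2*I*pi/3)) + (1 + 3*exp(-I*pi/3) + exp(2*I*pi/3) + exp(I*pi/3))] = 6/6 = 1
  <chi_rho, chi_1> = (1/6)[1*(6)*conj(1) + 1*(1 + exp(-2*I*pi/3) + exp(-I*pi/3) + 3*exp(I*pi/3))*conj(exp(I*pi/3)) + 1*(1 + exp(-2*I*pi/3) + 4*exp(2*I*pi/3))*conj(exp(2*I*pi/3)) + 1*(-2)*conj(-1) + 1*(1 + 4*exp(-2*I*pi/3) + exp(2*I*pi/3))*conj(exp(-2*I*pi/3)) + 1*(1 + 3*exp(-I*pi/3) + exp(2*I*pi/3) + exp(I*pi/3))*conj(exp(-I*pi/3))]
      = (1/6)[(6) + (2 + exp(-2*I*pi/3) + exp(-I*pi/3)) + (3) + (2) + (3) + (2 + exp(2*I*pi/3) + exp(I*pi/3))] = 18/6 = 3
  <chi_rho, chi_2> = (1/6)[1*(6)*conj(1) + 1*(1 + exp(-2*I*pi/3) + exp(-I*pi/3) + 3*exp(I*pi/3))*conj(exp(2*I*pi/3)) + 1*(1 + exp(-2*I*pi/3) + 4*exp(2*I*pi/3))*conj(exp(-2*I*pi/3)) + 1*(-2)*conj(1) + 1*(1 + 4*exp(-2*I*pi/3) + exp(2*I*pi/3))*conj(exp(2*I*pi/3)) + 1*(1 + 3*exp(-I*pi/3) + exp(2*I*pi/3) + exp(I*pi/3))*conj(exp(-2*I*pi/3))]
      = (1/6)[(6) + (-1 + 3*exp(-I*pi/3) + exp(-2*I*pi/3) + exp(2*I*pi/3)) + (1 + 4*exp(-2*I*pi/3) + exp(2*I*pi/3)) + (-2) + (1 + exp(-2*I*pi/3) + 4*exp(2*I*pi/3)) + (-1 + exp(-2*I*pi/3) + exp(2*I*pi/3) + 3*exp(I*pi/3))] = 0/6 = 0
  <chi_rho, chi_3> = (1/6)[1*(6)*conj(1) + 1*(1 + exp(-2*I*pi/3) + exp(-I*pi/3) + 3*exp(I*pi/3))*conj(-1) + 1*(1 + exp(-2*I*pi/3) + 4*exp(2*I*pi/3))*conj(1) + 1*(-2)*conj(-1) + 1*(1 + 4*exp(-2*I*pi/3) + exp(2*I*pi/3))*conj(1) + 1*(1 + 3*exp(-I*pi/3) + exp(2*I*pi/3) + exp(I*pi/3))*conj(-1)]
      = (1/6)[(6) + (-1 - 3*exp(I*pi/3) - exp(-I*pi/3) - exp(-2*I*pi/3)) + (1 + exp(-2*I*pi/3) + 4*exp(2*I*pi/3)) + (2) + (1 + 4*exp(-2*I*pi/3) + exp(2*I*pi/3)) + (-1 - exp(I*pi/3) - exp(2*I*pi/3) - 3*exp(-I*pi/3))] = 0/6 = 0
  <chi_rho, chi_4> = (1/6)[1*(6)*conj(1) + 1*(1 + exp(-2*I*pi/3) + exp(-I*pi/3) + 3*exp(I*pi/3))*conj(exp(-2*I*pi/3)) + 1*(1 + exp(-2*I*pi/3) + 4*exp(2*I*pi/3))*conj(exp(2*I*pi/3)) + 1*(-2)*conj(1) + 1*(1 + 4*exp(-2*I*pi/3) + exp(2*I*pi/3))*conj(exp(-2*I*pi/3)) + 1*(1 + 3*exp(-I*pi/3) + exp(2*I*pi/3) + exp(I*pi/3))*conj(exp(2*I*pi/3))]
      = (1/6)[(6) + (-2 + exp(2*I*pi/3) + exp(I*pi/3)) + (3) + (-2) + (3) + (-2 + exp(-2*I*pi/3) + exp(-I*pi/3))] = 6/6 = 1
  <chi_rho, chi_5> = (1/6)[1*(6)*conj(1) + 1*(1 + exp(-2*I*pi/3) + exp(-I*pi/3) + 3*exp(I*pi/3))*conj(exp(-I*pi/3)) + 1*(1 + exp(-2*I*pi/3) + 4*exp(2*I*pi/3))*conj(exp(-2*I*pi/3)) + 1*(-2)*conj(-1) + 1*(1 + 4*exp(-2*I*pi/3) + exp(2*I*pi/3))*conj(exp(2*I*pi/3)) + 1*(1 + 3*exp(-I*pi/3) + exp(2*I*pi/3) + exp(I*pi/3))*conj(exp(I*pi/3))]
      = (1/6)[(6) + (1 + exp(-I*pi/3) + exp(I*pi/3) + 3*exp(2*I*pi/3)) + (1 + 4*exp(-2*I*pi/3) + exp(2*I*pi/3)) + (2) + (1 + exp(-2*I*pi/3) + 4*exp(2*I*pi/3)) + (1 + 3*exp(-2*I*pi/3) + exp(-I*pi/3) + exp(I*pi/3))] = 6/6 = 1
(Exp terms are combined using exp(i*s)*conj(exp(i*t)) = exp(i*(s-t)), and sums of them are collapsed using the identity that for every m > 1 the m distinct m-th roots of unity sum to 0, e.g. 1 + exp(2*I*pi/3) + exp(-2*I*pi/3) = 0.)
Dimension check: dim(rho) = sum (mult * dim) = 1*1 + 3*1 + 0*1 + 0*1 + 1*1 + 1*1 = 6 = chi_rho(e) = 6.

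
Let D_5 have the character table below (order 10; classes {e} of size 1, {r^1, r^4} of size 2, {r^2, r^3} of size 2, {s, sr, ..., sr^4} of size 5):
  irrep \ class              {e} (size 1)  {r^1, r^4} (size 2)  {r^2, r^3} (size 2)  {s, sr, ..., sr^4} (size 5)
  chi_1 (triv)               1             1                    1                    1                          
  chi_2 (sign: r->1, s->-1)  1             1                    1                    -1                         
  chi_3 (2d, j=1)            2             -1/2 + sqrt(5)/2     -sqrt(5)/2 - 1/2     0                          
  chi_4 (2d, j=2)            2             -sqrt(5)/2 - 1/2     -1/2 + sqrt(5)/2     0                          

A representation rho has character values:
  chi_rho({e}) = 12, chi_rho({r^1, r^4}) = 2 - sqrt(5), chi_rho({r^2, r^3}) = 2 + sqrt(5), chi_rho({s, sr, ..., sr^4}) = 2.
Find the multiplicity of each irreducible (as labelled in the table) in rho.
Multiplicities: chi_1: 3, chi_2: 1, chi_3: 1, chi_4: 3.

Use <chi_rho, chi> = (1/|G|) sum_C |C| * chi_rho(C) * conj(chi(C)) with |G| = 10 for each irreducible chi in the table:
  <chi_rho, chi_1> = (1/10)[1*(12)*conj(1) + 2*(2 - sqrt(5))*conj(1) + 2*(2 + sqrt(5))*conj(1) + 5*(2)*conj(1)]
      = (1/10)[(12) + (4 - 2*sqrt(5)) + (4 + 2*sqrt(5)) + (10)] = 30/10 = 3
  <chi_rho, chi_2> = (1/10)[1*(12)*conj(1) + 2*(2 - sqrt(5))*conj(1) + 2*(2 + sqrt(5))*conj(1) + 5*(2)*conj(-1)]
      = (1/10)[(12) + (4 - 2*sqrt(5)) + (4 + 2*sqrt(5)) + (-10)] = 10/10 = 1
  <chi_rho, chi_3> = (1/10)[1*(12)*conj(2) + 2*(2 - sqrt(5))*conj(-1/2 + sqrt(5)/2) + 2*(2 + sqrt(5))*conj(-sqrt(5)/2 - 1/2) + 5*(2)*conj(0)]
      = (1/10)[(24) + (-7 + 3*sqrt(5)) + (-7 - 3*sqrt(5)) + (0)] = 10/10 = 1
  <chi_rho, chi_4> = (1/10)[1*(12)*conj(2) + 2*(2 - sqrt(5))*conj(-sqrt(5)/2 - 1/2) + 2*(2 + sqrt(5))*conj(-1/2 + sqrt(5)/2) + 5*(2)*conj(0)]
      = (1/10)[(24) + (3 - sqrt(5)) + (sqrt(5) + 3) + (0)] = 30/10 = 3
Dimension check: dim(rho) = sum (mult * dim) = 3*1 + 1*1 + 1*2 + 3*2 = 12 = chi_rho(e) = 12.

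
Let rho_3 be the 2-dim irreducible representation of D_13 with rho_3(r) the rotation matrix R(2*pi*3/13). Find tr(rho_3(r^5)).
chi_{rho_3}(r^5) = 2*cos(2*pi*3*5/13) = 2*cos(30*pi/13)

Justification: rho_3(r^5) is rotation by angle 2*pi*3*5/13, whose trace is 2*cos(2*pi*3*5/13) = 2*cos(30*pi/13).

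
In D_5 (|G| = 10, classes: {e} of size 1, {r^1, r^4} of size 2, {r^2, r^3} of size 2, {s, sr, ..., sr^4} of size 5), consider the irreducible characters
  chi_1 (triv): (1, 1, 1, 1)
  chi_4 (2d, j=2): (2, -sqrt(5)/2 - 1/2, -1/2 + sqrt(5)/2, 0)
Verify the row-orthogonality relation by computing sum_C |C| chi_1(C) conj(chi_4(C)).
Sum = 0; so <chi_1, chi_4> = 0 (distinct irreducibles are orthogonal).

Solution. Compute term by term over conjugacy classes (|C| * chi_1(C) * conj(chi_4(C))):
  1*(1)*conj(2) + 2*(1)*conj(-sqrt(5)/2 - 1/2) + 2*(1)*conj(-1/2 + sqrt(5)/2) + 5*(1)*conj(0)
  = (2) + (-sqrt(5) - 1) + (-1 + sqrt(5)) + (0)
  = 0.
Dividing by |G| = 10 gives 0/10 = 0, matching the row-orthogonality relation <chi_1, chi_4> = [chi_1 = chi_4].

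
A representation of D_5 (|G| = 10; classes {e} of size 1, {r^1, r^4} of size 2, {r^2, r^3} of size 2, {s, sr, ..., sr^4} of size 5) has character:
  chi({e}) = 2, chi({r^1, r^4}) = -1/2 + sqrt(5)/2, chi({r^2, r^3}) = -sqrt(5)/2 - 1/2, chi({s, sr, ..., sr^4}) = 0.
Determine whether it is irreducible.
Irreducible: <chi, chi> = 1.

Details: <chi, chi> = (1/|G|) sum_C |C| * |chi(C)|^2 = (1/10)[1*|2|^2 + 2*|-1/2 + sqrt(5)/2|^2 + 2*|-sqrt(5)/2 - 1/2|^2 + 5*|0|^2]
  = (1/10)[(4) + (3 - sqrt(5)) + (sqrt(5) + 3) + (0)] = 10/10 = 1.
A character is irreducible iff <chi, chi> = 1, so this representation is irreducible.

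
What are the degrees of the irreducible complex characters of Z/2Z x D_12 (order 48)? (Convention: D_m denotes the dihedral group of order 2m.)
Dimensions: 1, 1, 1, 1, 1, 1, 1, 1, 2, 2, 2, 2, 2, 2, 2, 2, 2, 2

Solution. There are 18 irreducibles (= number of conjugacy classes). Their dimensions d_i satisfy sum d_i^2 = |G| = 48: 1 + 1 + 1 + 1 + 1 + 1 + 1 + 1 + 4 + 4 + 4 + 4 + 4 + 4 + 4 + 4 + 4 + 4 = 48. (For the product with Z/2Z: each of the 2 1-dim characters of Z/2Z tensors with each irrep of D_12, giving 2 copies of each D_12-dimension.)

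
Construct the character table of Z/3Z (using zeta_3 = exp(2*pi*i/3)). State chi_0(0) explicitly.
Character table of Z/3Z (irreps indexed chi_0,...,chi_2 with chi_k(m) = zeta_3^(k*m), zeta_3 = exp(2*pi*i/3)):
  irrep \ class  {0} (size 1)  {1} (size 1)    {2} (size 1)  
  chi_0          1             1               1             
  chi_1          1             exp(2*I*pi/3)   exp(-2*I*pi/3)
  chi_2          1             exp(-2*I*pi/3)  exp(2*I*pi/3) 

Spot check: chi_0(0) = zeta_3^(0*0) = zeta_3^0 = 1.

Argument: Z/3Z is abelian, so all 3 irreducible complex representations are 1-dimensional. They are given by chi_k(m) = zeta_3^(k*m) for k = 0,...,2. Row orthogonality: sum_m chi_k(m) conj(chi_l(m)) = 3 * [k = l].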